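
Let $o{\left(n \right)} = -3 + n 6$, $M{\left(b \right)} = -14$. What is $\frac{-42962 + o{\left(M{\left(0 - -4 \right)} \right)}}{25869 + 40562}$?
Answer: $- \frac{43049}{66431} \approx -0.64803$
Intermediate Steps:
$o{\left(n \right)} = -3 + 6 n$
$\frac{-42962 + o{\left(M{\left(0 - -4 \right)} \right)}}{25869 + 40562} = \frac{-42962 + \left(-3 + 6 \left(-14\right)\right)}{25869 + 40562} = \frac{-42962 - 87}{66431} = \left(-42962 - 87\right) \frac{1}{66431} = \left(-43049\right) \frac{1}{66431} = - \frac{43049}{66431}$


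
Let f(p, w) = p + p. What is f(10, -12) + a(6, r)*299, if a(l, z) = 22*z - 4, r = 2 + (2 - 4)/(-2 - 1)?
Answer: 49096/3 ≈ 16365.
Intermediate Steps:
f(p, w) = 2*p
r = 8/3 (r = 2 - 2/(-3) = 2 - 2*(-⅓) = 2 + ⅔ = 8/3 ≈ 2.6667)
a(l, z) = -4 + 22*z
f(10, -12) + a(6, r)*299 = 2*10 + (-4 + 22*(8/3))*299 = 20 + (-4 + 176/3)*299 = 20 + (164/3)*299 = 20 + 49036/3 = 49096/3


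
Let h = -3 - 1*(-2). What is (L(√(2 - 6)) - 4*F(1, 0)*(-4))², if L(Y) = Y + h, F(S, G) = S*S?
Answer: 221 + 60*I ≈ 221.0 + 60.0*I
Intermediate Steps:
h = -1 (h = -3 + 2 = -1)
F(S, G) = S²
L(Y) = -1 + Y (L(Y) = Y - 1 = -1 + Y)
(L(√(2 - 6)) - 4*F(1, 0)*(-4))² = ((-1 + √(2 - 6)) - 4*1²*(-4))² = ((-1 + √(-4)) - 4*1*(-4))² = ((-1 + 2*I) - 4*(-4))² = ((-1 + 2*I) + 16)² = (15 + 2*I)²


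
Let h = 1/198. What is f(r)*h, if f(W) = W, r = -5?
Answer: -5/198 ≈ -0.025253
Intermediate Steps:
h = 1/198 ≈ 0.0050505
f(r)*h = -5*1/198 = -5/198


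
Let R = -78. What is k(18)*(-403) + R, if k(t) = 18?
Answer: -7332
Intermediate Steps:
k(18)*(-403) + R = 18*(-403) - 78 = -7254 - 78 = -7332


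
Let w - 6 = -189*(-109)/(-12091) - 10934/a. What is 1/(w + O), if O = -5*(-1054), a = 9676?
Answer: 58496258/308460488073 ≈ 0.00018964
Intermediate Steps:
O = 5270
w = 185208413/58496258 (w = 6 + (-189*(-109)/(-12091) - 10934/9676) = 6 + (20601*(-1/12091) - 10934*1/9676) = 6 + (-20601/12091 - 5467/4838) = 6 - 165769135/58496258 = 185208413/58496258 ≈ 3.1662)
1/(w + O) = 1/(185208413/58496258 + 5270) = 1/(308460488073/58496258) = 58496258/308460488073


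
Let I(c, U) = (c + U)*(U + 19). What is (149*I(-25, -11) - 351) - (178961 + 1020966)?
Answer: -1243190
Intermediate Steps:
I(c, U) = (19 + U)*(U + c) (I(c, U) = (U + c)*(19 + U) = (19 + U)*(U + c))
(149*I(-25, -11) - 351) - (178961 + 1020966) = (149*((-11)² + 19*(-11) + 19*(-25) - 11*(-25)) - 351) - (178961 + 1020966) = (149*(121 - 209 - 475 + 275) - 351) - 1*1199927 = (149*(-288) - 351) - 1199927 = (-42912 - 351) - 1199927 = -43263 - 1199927 = -1243190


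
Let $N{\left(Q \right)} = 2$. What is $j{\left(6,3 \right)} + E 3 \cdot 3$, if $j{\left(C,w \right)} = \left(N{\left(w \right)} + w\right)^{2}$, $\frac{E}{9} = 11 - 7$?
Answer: $349$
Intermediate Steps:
$E = 36$ ($E = 9 \left(11 - 7\right) = 9 \cdot 4 = 36$)
$j{\left(C,w \right)} = \left(2 + w\right)^{2}$
$j{\left(6,3 \right)} + E 3 \cdot 3 = \left(2 + 3\right)^{2} + 36 \cdot 3 \cdot 3 = 5^{2} + 36 \cdot 9 = 25 + 324 = 349$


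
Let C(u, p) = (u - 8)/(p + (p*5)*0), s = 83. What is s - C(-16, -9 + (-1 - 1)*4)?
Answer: 1387/17 ≈ 81.588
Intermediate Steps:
C(u, p) = (-8 + u)/p (C(u, p) = (-8 + u)/(p + (5*p)*0) = (-8 + u)/(p + 0) = (-8 + u)/p)
s - C(-16, -9 + (-1 - 1)*4) = 83 - (-8 - 16)/(-9 + (-1 - 1)*4) = 83 - (-24)/(-9 - 2*4) = 83 - (-24)/(-9 - 8) = 83 - (-24)/(-17) = 83 - (-1)*(-24)/17 = 83 - 1*24/17 = 83 - 24/17 = 1387/17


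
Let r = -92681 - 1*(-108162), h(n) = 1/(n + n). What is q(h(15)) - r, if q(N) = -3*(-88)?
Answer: -15217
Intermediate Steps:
h(n) = 1/(2*n)
q(N) = 264
r = 15481 (r = -92681 + 108162 = 15481)
q(h(15)) - r = 264 - 1*15481 = 264 - 15481 = -15217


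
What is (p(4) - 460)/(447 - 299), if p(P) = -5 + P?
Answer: -461/148 ≈ -3.1149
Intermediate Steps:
(p(4) - 460)/(447 - 299) = ((-5 + 4) - 460)/(447 - 299) = (-1 - 460)/148 = -461*1/148 = -461/148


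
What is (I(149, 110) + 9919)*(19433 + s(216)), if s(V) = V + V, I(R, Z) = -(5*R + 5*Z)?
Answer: 171315760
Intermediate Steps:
I(R, Z) = -5*R - 5*Z (I(R, Z) = -(5*R + 5*Z) = -5*(R + Z) = -5*R - 5*Z)
s(V) = 2*V
(I(149, 110) + 9919)*(19433 + s(216)) = ((-5*149 - 5*110) + 9919)*(19433 + 2*216) = ((-745 - 550) + 9919)*(19433 + 432) = (-1295 + 9919)*19865 = 8624*19865 = 171315760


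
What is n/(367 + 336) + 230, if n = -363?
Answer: 161327/703 ≈ 229.48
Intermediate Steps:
n/(367 + 336) + 230 = -363/(367 + 336) + 230 = -363/703 + 230 = 161327/703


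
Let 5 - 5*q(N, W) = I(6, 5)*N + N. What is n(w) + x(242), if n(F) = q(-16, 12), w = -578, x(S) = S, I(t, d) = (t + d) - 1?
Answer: 1391/5 ≈ 278.20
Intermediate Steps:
I(t, d) = -1 + d + t (I(t, d) = (d + t) - 1 = -1 + d + t)
q(N, W) = 1 - 11*N/5 (q(N, W) = 1 - ((-1 + 5 + 6)*N + N)/5 = 1 - (10*N + N)/5 = 1 - 11*N/5)
n(F) = 181/5 (n(F) = 1 - 11/5*(-16) = 1 + 176/5 = 181/5)
n(w) + x(242) = 181/5 + 242 = 1391/5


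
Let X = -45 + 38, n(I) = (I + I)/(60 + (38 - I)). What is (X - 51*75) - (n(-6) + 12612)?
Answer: -427541/26 ≈ -16444.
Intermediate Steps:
n(I) = 2*I/(98 - I) (n(I) = (2*I)/(98 - I) = 2*I/(98 - I))
X = -7
(X - 51*75) - (n(-6) + 12612) = (-7 - 51*75) - (-2*(-6)/(-98 - 6) + 12612) = (-7 - 3825) - (-2*(-6)/(-104) + 12612) = -3832 - (-2*(-6)*(-1/104) + 12612) = -3832 - (-3/26 + 12612) = -3832 - 1*327909/26 = -3832 - 327909/26 = -427541/26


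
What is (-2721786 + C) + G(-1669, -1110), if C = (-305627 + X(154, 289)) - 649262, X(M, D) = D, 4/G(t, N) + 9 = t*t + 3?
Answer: -10240775404226/2785555 ≈ -3.6764e+6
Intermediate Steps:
G(t, N) = 4/(-6 + t**2) (G(t, N) = 4/(-9 + (t*t + 3)) = 4/(-9 + (t**2 + 3)) = 4/(-9 + (3 + t**2)) = 4/(-6 + t**2))
C = -954600 (C = (-305627 + 289) - 649262 = -305338 - 649262 = -954600)
(-2721786 + C) + G(-1669, -1110) = (-2721786 - 954600) + 4/(-6 + (-1669)**2) = -3676386 + 4/(-6 + 2785561) = -3676386 + 4/2785555 = -10240775404226/2785555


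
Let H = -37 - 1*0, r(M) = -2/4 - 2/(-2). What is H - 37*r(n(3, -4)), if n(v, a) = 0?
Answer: -111/2 ≈ -55.500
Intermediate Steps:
r(M) = ½ (r(M) = -2*¼ - 2*(-½) = -½ + 1 = ½)
H = -37 (H = -37 + 0 = -37)
H - 37*r(n(3, -4)) = -37 - 37*½ = -37 - 37/2 = -111/2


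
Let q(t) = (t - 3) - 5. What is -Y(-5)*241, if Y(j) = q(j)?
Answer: 3133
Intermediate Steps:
q(t) = -8 + t (q(t) = (-3 + t) - 5 = -8 + t)
Y(j) = -8 + j
-Y(-5)*241 = -(-8 - 5)*241 = -1*(-13)*241 = 13*241 = 3133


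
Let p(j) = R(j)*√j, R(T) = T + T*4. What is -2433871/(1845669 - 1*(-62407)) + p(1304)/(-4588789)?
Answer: -2433871/1908076 - 13040*√326/4588789 ≈ -1.3269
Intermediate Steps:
R(T) = 5*T (R(T) = T + 4*T = 5*T)
p(j) = 5*j^(3/2) (p(j) = (5*j)*√j = 5*j^(3/2))
-2433871/(1845669 - 1*(-62407)) + p(1304)/(-4588789) = -2433871/(1845669 - 1*(-62407)) + (5*1304^(3/2))/(-4588789) = -2433871/(1845669 + 62407) + (5*(2608*√326))*(-1/4588789) = -2433871/1908076 + (13040*√326)*(-1/4588789) = -2433871*1/1908076 - 13040*√326/4588789 = -2433871/1908076 - 13040*√326/4588789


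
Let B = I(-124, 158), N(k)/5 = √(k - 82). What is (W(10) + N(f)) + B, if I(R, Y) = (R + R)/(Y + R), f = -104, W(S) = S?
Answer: 46/17 + 5*I*√186 ≈ 2.7059 + 68.191*I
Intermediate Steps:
N(k) = 5*√(-82 + k) (N(k) = 5*√(k - 82) = 5*√(-82 + k))
I(R, Y) = 2*R/(R + Y) (I(R, Y) = (2*R)/(R + Y) = 2*R/(R + Y))
B = -124/17 (B = 2*(-124)/(-124 + 158) = 2*(-124)/34 = 2*(-124)*(1/34) = -124/17 ≈ -7.2941)
(W(10) + N(f)) + B = (10 + 5*√(-82 - 104)) - 124/17 = (10 + 5*√(-186)) - 124/17 = (10 + 5*(I*√186)) - 124/17 = (10 + 5*I*√186) - 124/17 = 46/17 + 5*I*√186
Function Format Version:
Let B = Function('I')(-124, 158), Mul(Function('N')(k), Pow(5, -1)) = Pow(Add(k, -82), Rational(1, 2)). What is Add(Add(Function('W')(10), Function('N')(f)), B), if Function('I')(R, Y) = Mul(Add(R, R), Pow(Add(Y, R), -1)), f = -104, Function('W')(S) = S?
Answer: Add(Rational(46, 17), Mul(5, I, Pow(186, Rational(1, 2)))) ≈ Add(2.7059, Mul(68.191, I))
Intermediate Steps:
Function('N')(k) = Mul(5, Pow(Add(-82, k), Rational(1, 2))) (Function('N')(k) = Mul(5, Pow(Add(k, -82), Rational(1, 2))) = Mul(5, Pow(Add(-82, k), Rational(1, 2))))
Function('I')(R, Y) = Mul(2, R, Pow(Add(R, Y), -1)) (Function('I')(R, Y) = Mul(Mul(2, R), Pow(Add(R, Y), -1)) = Mul(2, R, Pow(Add(R, Y), -1)))
B = Rational(-124, 17) (B = Mul(2, -124, Pow(Add(-124, 158), -1)) = Mul(2, -124, Pow(34, -1)) = Mul(2, -124, Rational(1, 34)) = Rational(-124, 17) ≈ -7.2941)
Add(Add(Function('W')(10), Function('N')(f)), B) = Add(Add(10, Mul(5, Pow(Add(-82, -104), Rational(1, 2)))), Rational(-124, 17)) = Add(Add(10, Mul(5, Pow(-186, Rational(1, 2)))), Rational(-124, 17)) = Add(Add(10, Mul(5, Mul(I, Pow(186, Rational(1, 2))))), Rational(-124, 17)) = Add(Add(10, Mul(5, I, Pow(186, Rational(1, 2)))), Rational(-124, 17)) = Add(Rational(46, 17), Mul(5, I, Pow(186, Rational(1, 2))))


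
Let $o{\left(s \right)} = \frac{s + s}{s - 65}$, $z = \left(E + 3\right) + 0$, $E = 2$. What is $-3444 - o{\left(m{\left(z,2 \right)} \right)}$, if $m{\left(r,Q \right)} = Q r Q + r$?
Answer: $- \frac{13771}{4} \approx -3442.8$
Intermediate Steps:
$z = 5$ ($z = \left(2 + 3\right) + 0 = 5 + 0 = 5$)
$m{\left(r,Q \right)} = r + r Q^{2}$ ($m{\left(r,Q \right)} = r Q^{2} + r = r + r Q^{2}$)
$o{\left(s \right)} = \frac{2 s}{-65 + s}$
$-3444 - o{\left(m{\left(z,2 \right)} \right)} = -3444 - \frac{2 \cdot 5 \left(1 + 2^{2}\right)}{-65 + 5 \left(1 + 2^{2}\right)} = -3444 - \frac{2 \cdot 5 \left(1 + 4\right)}{-65 + 5 \left(1 + 4\right)} = -3444 - \frac{2 \cdot 5 \cdot 5}{-65 + 5 \cdot 5} = -3444 - 2 \cdot 25 \frac{1}{-65 + 25} = -3444 - 2 \cdot 25 \frac{1}{-40} = -3444 - 2 \cdot 25 \left(- \frac{1}{40}\right) = -3444 - - \frac{5}{4} = -3444 + \frac{5}{4} = - \frac{13771}{4}$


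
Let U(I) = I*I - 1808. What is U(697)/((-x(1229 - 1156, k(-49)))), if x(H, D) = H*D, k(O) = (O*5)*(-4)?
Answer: -69143/10220 ≈ -6.7655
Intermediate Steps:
U(I) = -1808 + I² (U(I) = I² - 1808 = -1808 + I²)
k(O) = -20*O (k(O) = (5*O)*(-4) = -20*O)
x(H, D) = D*H
U(697)/((-x(1229 - 1156, k(-49)))) = (-1808 + 697²)/((-(-20*(-49))*(1229 - 1156))) = (-1808 + 485809)/((-980*73)) = 484001/((-1*71540)) = 484001/(-71540) = 484001*(-1/71540) = -69143/10220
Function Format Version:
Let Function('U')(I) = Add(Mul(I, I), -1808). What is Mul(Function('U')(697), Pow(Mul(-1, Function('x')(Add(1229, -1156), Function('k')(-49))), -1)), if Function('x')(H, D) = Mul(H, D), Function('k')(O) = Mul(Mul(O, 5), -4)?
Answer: Rational(-69143, 10220) ≈ -6.7655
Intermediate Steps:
Function('U')(I) = Add(-1808, Pow(I, 2)) (Function('U')(I) = Add(Pow(I, 2), -1808) = Add(-1808, Pow(I, 2)))
Function('k')(O) = Mul(-20, O) (Function('k')(O) = Mul(Mul(5, O), -4) = Mul(-20, O))
Function('x')(H, D) = Mul(D, H)
Mul(Function('U')(697), Pow(Mul(-1, Function('x')(Add(1229, -1156), Function('k')(-49))), -1)) = Mul(Add(-1808, Pow(697, 2)), Pow(Mul(-1, Mul(Mul(-20, -49), Add(1229, -1156))), -1)) = Mul(Add(-1808, 485809), Pow(Mul(-1, Mul(980, 73)), -1)) = Mul(484001, Pow(Mul(-1, 71540), -1)) = Mul(484001, Pow(-71540, -1)) = Mul(484001, Rational(-1, 71540)) = Rational(-69143, 10220)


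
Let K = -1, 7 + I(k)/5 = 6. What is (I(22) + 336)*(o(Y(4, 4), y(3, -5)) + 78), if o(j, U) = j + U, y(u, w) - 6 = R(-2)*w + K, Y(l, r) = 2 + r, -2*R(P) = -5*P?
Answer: 37734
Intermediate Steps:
I(k) = -5 (I(k) = -35 + 5*6 = -35 + 30 = -5)
R(P) = 5*P/2 (R(P) = -(-5)*P/2 = 5*P/2)
y(u, w) = 5 - 5*w (y(u, w) = 6 + (((5/2)*(-2))*w - 1) = 6 + (-5*w - 1) = 6 + (-1 - 5*w) = 5 - 5*w)
o(j, U) = U + j
(I(22) + 336)*(o(Y(4, 4), y(3, -5)) + 78) = (-5 + 336)*(((5 - 5*(-5)) + (2 + 4)) + 78) = 331*(((5 + 25) + 6) + 78) = 331*((30 + 6) + 78) = 331*(36 + 78) = 331*114 = 37734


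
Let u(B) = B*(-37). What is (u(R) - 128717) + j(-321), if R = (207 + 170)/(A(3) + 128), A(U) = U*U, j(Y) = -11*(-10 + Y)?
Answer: -17149361/137 ≈ -1.2518e+5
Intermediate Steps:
j(Y) = 110 - 11*Y
A(U) = U²
R = 377/137 (R = (207 + 170)/(3² + 128) = 377/(9 + 128) = 377/137 ≈ 2.7518)
u(B) = -37*B
(u(R) - 128717) + j(-321) = (-37*377/137 - 128717) + (110 - 11*(-321)) = (-13949/137 - 128717) + (110 + 3531) = -17648178/137 + 3641 = -17149361/137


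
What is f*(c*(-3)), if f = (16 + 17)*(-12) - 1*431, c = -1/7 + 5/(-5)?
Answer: -19848/7 ≈ -2835.4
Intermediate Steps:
c = -8/7 (c = -1*1/7 + 5*(-1/5) = -1/7 - 1 = -8/7 ≈ -1.1429)
f = -827 (f = 33*(-12) - 431 = -396 - 431 = -827)
f*(c*(-3)) = -(-6616)*(-3)/7 = -827*24/7 = -19848/7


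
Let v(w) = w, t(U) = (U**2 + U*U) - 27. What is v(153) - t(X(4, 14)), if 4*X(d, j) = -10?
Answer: 335/2 ≈ 167.50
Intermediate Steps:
X(d, j) = -5/2 (X(d, j) = (1/4)*(-10) = -5/2)
t(U) = -27 + 2*U**2 (t(U) = (U**2 + U**2) - 27 = 2*U**2 - 27 = -27 + 2*U**2)
v(153) - t(X(4, 14)) = 153 - (-27 + 2*(-5/2)**2) = 153 - (-27 + 2*(25/4)) = 153 - (-27 + 25/2) = 153 - 1*(-29/2) = 153 + 29/2 = 335/2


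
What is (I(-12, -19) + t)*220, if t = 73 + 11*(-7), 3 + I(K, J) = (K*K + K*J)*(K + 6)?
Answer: -492580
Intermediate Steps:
I(K, J) = -3 + (6 + K)*(K² + J*K) (I(K, J) = -3 + (K*K + K*J)*(K + 6) = -3 + (K² + J*K)*(6 + K) = -3 + (6 + K)*(K² + J*K))
t = -4 (t = 73 - 77 = -4)
(I(-12, -19) + t)*220 = ((-3 + (-12)³ + 6*(-12)² - 19*(-12)² + 6*(-19)*(-12)) - 4)*220 = ((-3 - 1728 + 6*144 - 19*144 + 1368) - 4)*220 = ((-3 - 1728 + 864 - 2736 + 1368) - 4)*220 = (-2235 - 4)*220 = -2239*220 = -492580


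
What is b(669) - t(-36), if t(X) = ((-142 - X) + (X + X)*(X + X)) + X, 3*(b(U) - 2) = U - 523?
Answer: -14974/3 ≈ -4991.3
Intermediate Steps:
b(U) = -517/3 + U/3 (b(U) = 2 + (U - 523)/3 = 2 + (-523 + U)/3 = 2 + (-523/3 + U/3) = -517/3 + U/3)
t(X) = -142 + 4*X² (t(X) = ((-142 - X) + (2*X)*(2*X)) + X = ((-142 - X) + 4*X²) + X = (-142 - X + 4*X²) + X = -142 + 4*X²)
b(669) - t(-36) = (-517/3 + (⅓)*669) - (-142 + 4*(-36)²) = (-517/3 + 223) - (-142 + 4*1296) = 152/3 - (-142 + 5184) = 152/3 - 1*5042 = 152/3 - 5042 = -14974/3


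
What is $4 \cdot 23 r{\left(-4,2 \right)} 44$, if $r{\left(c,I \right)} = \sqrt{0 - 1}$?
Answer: $4048 i \approx 4048.0 i$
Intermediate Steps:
$r{\left(c,I \right)} = i$ ($r{\left(c,I \right)} = \sqrt{-1} = i$)
$4 \cdot 23 r{\left(-4,2 \right)} 44 = 4 \cdot 23 i 44 = 92 i 44 = 4048 i$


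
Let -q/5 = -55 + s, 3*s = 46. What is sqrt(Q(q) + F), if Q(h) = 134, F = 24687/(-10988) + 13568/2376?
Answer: sqrt(40666404195483)/543906 ≈ 11.724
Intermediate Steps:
s = 46/3 (s = (1/3)*46 = 46/3 ≈ 15.333)
q = 595/3 (q = -5*(-55 + 46/3) = -5*(-119/3) = 595/3 ≈ 198.33)
F = 11303609/3263436 (F = 24687*(-1/10988) + 13568*(1/2376) = -24687/10988 + 1696/297 = 11303609/3263436 ≈ 3.4637)
sqrt(Q(q) + F) = sqrt(134 + 11303609/3263436) = sqrt(448604033/3263436) = sqrt(40666404195483)/543906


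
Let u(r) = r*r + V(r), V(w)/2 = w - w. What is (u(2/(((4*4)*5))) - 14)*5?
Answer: -22399/320 ≈ -69.997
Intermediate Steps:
V(w) = 0 (V(w) = 2*(w - w) = 2*0 = 0)
u(r) = r² (u(r) = r*r + 0 = r² + 0 = r²)
(u(2/(((4*4)*5))) - 14)*5 = ((2/(((4*4)*5)))² - 14)*5 = ((2/((16*5)))² - 14)*5 = ((2/80)² - 14)*5 = ((2*(1/80))² - 14)*5 = ((1/40)² - 14)*5 = (1/1600 - 14)*5 = -22399/1600*5 = -22399/320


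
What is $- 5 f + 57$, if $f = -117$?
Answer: $642$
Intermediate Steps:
$- 5 f + 57 = \left(-5\right) \left(-117\right) + 57 = 585 + 57 = 642$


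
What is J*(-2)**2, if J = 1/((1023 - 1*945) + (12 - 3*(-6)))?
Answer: 1/27 ≈ 0.037037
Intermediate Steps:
J = 1/108 (J = 1/((1023 - 945) + (12 + 18)) = 1/(78 + 30) = 1/108 ≈ 0.0092593)
J*(-2)**2 = (1/108)*(-2)**2 = (1/108)*4 = 1/27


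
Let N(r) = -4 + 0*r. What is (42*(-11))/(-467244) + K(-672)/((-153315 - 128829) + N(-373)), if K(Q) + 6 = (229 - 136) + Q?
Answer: 33640843/10985996676 ≈ 0.0030622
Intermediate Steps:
N(r) = -4 (N(r) = -4 + 0 = -4)
K(Q) = 87 + Q (K(Q) = -6 + ((229 - 136) + Q) = -6 + (93 + Q) = 87 + Q)
(42*(-11))/(-467244) + K(-672)/((-153315 - 128829) + N(-373)) = (42*(-11))/(-467244) + (87 - 672)/((-153315 - 128829) - 4) = -462*(-1/467244) - 585/(-282144 - 4) = 77/77874 - 585/(-282148) = 77/77874 - 585*(-1/282148) = 77/77874 + 585/282148 = 33640843/10985996676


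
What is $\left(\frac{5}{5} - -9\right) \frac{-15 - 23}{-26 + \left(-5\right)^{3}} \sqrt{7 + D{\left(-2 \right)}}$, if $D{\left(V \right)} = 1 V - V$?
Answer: $\frac{380 \sqrt{7}}{151} \approx 6.6582$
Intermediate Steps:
$D{\left(V \right)} = 0$ ($D{\left(V \right)} = V - V = 0$)
$\left(\frac{5}{5} - -9\right) \frac{-15 - 23}{-26 + \left(-5\right)^{3}} \sqrt{7 + D{\left(-2 \right)}} = \left(\frac{5}{5} - -9\right) \frac{-15 - 23}{-26 + \left(-5\right)^{3}} \sqrt{7 + 0} = \left(5 \cdot \frac{1}{5} + 9\right) \left(- \frac{38}{-26 - 125}\right) \sqrt{7} = \left(1 + 9\right) \left(- \frac{38}{-151}\right) \sqrt{7} = 10 \left(\left(-38\right) \left(- \frac{1}{151}\right)\right) \sqrt{7} = 10 \cdot \frac{38}{151} \sqrt{7} = \frac{380 \sqrt{7}}{151}$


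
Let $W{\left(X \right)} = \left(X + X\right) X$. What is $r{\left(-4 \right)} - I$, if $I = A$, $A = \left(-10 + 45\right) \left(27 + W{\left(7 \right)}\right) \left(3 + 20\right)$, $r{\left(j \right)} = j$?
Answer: $-100629$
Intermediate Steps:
$W{\left(X \right)} = 2 X^{2}$ ($W{\left(X \right)} = 2 X X = 2 X^{2}$)
$A = 100625$ ($A = \left(-10 + 45\right) \left(27 + 2 \cdot 7^{2}\right) \left(3 + 20\right) = 35 \left(27 + 2 \cdot 49\right) 23 = 35 \left(27 + 98\right) 23 = 35 \cdot 125 \cdot 23 = 35 \cdot 2875 = 100625$)
$I = 100625$
$r{\left(-4 \right)} - I = -4 - 100625 = -100629$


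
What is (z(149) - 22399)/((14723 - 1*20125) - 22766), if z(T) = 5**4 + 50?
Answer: 5431/7042 ≈ 0.77123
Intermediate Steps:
z(T) = 675 (z(T) = 625 + 50 = 675)
(z(149) - 22399)/((14723 - 1*20125) - 22766) = (675 - 22399)/((14723 - 1*20125) - 22766) = -21724/((14723 - 20125) - 22766) = -21724/(-5402 - 22766) = -21724/(-28168) = -21724*(-1/28168) = 5431/7042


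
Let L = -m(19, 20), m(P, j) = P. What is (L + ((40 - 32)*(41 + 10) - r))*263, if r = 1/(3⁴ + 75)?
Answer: 15959629/156 ≈ 1.0231e+5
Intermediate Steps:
r = 1/156 (r = 1/(81 + 75) = 1/156 ≈ 0.0064103)
L = -19 (L = -1*19 = -19)
(L + ((40 - 32)*(41 + 10) - r))*263 = (-19 + ((40 - 32)*(41 + 10) - 1*1/156))*263 = (-19 + (8*51 - 1/156))*263 = (-19 + (408 - 1/156))*263 = (-19 + 63647/156)*263 = (60683/156)*263 = 15959629/156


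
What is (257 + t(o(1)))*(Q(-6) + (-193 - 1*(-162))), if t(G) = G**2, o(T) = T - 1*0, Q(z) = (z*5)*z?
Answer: 38442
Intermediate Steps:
Q(z) = 5*z**2 (Q(z) = (5*z)*z = 5*z**2)
o(T) = T (o(T) = T + 0 = T)
(257 + t(o(1)))*(Q(-6) + (-193 - 1*(-162))) = (257 + 1**2)*(5*(-6)**2 + (-193 - 1*(-162))) = (257 + 1)*(5*36 + (-193 + 162)) = 258*(180 - 31) = 258*149 = 38442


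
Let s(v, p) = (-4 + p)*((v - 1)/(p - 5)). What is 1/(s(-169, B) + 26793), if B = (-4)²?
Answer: 11/292683 ≈ 3.7583e-5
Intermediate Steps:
B = 16
s(v, p) = (-1 + v)*(-4 + p)/(-5 + p) (s(v, p) = (-4 + p)*((-1 + v)/(-5 + p)) = (-1 + v)*(-4 + p)/(-5 + p))
1/(s(-169, B) + 26793) = 1/((4 - 1*16 - 4*(-169) + 16*(-169))/(-5 + 16) + 26793) = 1/((4 - 16 + 676 - 2704)/11 + 26793) = 1/((1/11)*(-2040) + 26793) = 1/(-2040/11 + 26793) = 1/(292683/11) = 11/292683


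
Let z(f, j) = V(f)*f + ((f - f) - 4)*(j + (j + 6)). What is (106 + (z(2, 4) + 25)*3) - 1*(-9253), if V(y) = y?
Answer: 9278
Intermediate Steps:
z(f, j) = -24 + f**2 - 8*j (z(f, j) = f*f + ((f - f) - 4)*(j + (j + 6)) = f**2 + (0 - 4)*(j + (6 + j)) = f**2 - 4*(6 + 2*j) = f**2 + (-24 - 8*j) = -24 + f**2 - 8*j)
(106 + (z(2, 4) + 25)*3) - 1*(-9253) = (106 + ((-24 + 2**2 - 8*4) + 25)*3) - 1*(-9253) = (106 + ((-24 + 4 - 32) + 25)*3) + 9253 = (106 + (-52 + 25)*3) + 9253 = (106 - 27*3) + 9253 = (106 - 81) + 9253 = 25 + 9253 = 9278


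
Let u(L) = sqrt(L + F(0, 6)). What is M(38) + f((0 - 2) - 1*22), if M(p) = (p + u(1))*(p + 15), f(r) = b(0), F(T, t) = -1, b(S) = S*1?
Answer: 2014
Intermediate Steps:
b(S) = S
u(L) = sqrt(-1 + L) (u(L) = sqrt(L - 1) = sqrt(-1 + L))
f(r) = 0
M(p) = p*(15 + p) (M(p) = (p + sqrt(-1 + 1))*(p + 15) = (p + sqrt(0))*(15 + p) = (p + 0)*(15 + p) = p*(15 + p))
M(38) + f((0 - 2) - 1*22) = 38*(15 + 38) + 0 = 38*53 + 0 = 2014 + 0 = 2014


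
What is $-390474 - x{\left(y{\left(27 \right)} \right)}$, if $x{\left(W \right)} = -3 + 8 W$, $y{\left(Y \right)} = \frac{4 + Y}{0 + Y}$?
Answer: $- \frac{10542965}{27} \approx -3.9048 \cdot 10^{5}$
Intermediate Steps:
$y{\left(Y \right)} = \frac{4 + Y}{Y}$
$-390474 - x{\left(y{\left(27 \right)} \right)} = -390474 - \left(-3 + 8 \frac{4 + 27}{27}\right) = -390474 - \left(-3 + 8 \cdot \frac{1}{27} \cdot 31\right) = -390474 - \left(-3 + 8 \cdot \frac{31}{27}\right) = -390474 - \left(-3 + \frac{248}{27}\right) = -390474 - \frac{167}{27} = - \frac{10542965}{27}$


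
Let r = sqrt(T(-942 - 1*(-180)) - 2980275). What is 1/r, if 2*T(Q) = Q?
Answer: -I*sqrt(20699)/248388 ≈ -0.00057922*I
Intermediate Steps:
T(Q) = Q/2
r = 12*I*sqrt(20699) (r = sqrt((-942 - 1*(-180))/2 - 2980275) = sqrt((-942 + 180)/2 - 2980275) = sqrt((1/2)*(-762) - 2980275) = sqrt(-381 - 2980275) = sqrt(-2980656) = 12*I*sqrt(20699) ≈ 1726.5*I)
1/r = 1/(12*I*sqrt(20699)) = -I*sqrt(20699)/248388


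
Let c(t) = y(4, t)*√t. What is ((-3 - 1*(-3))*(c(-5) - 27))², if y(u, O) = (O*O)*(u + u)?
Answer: 0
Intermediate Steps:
y(u, O) = 2*u*O² (y(u, O) = O²*(2*u) = 2*u*O²)
c(t) = 8*t^(5/2) (c(t) = (2*4*t²)*√t = (8*t²)*√t = 8*t^(5/2))
((-3 - 1*(-3))*(c(-5) - 27))² = ((-3 - 1*(-3))*(8*(-5)^(5/2) - 27))² = ((-3 + 3)*(8*(25*I*√5) - 27))² = (0*(200*I*√5 - 27))² = (0*(-27 + 200*I*√5))² = 0² = 0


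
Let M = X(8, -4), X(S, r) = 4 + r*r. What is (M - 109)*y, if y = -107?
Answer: 9523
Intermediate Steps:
X(S, r) = 4 + r²
M = 20 (M = 4 + (-4)² = 4 + 16 = 20)
(M - 109)*y = (20 - 109)*(-107) = -89*(-107) = 9523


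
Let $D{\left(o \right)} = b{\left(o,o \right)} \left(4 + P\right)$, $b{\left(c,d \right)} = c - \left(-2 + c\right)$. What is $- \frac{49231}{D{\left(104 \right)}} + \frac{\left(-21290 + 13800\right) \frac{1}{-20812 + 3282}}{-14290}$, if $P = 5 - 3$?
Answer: $- \frac{616627387229}{150302220} \approx -4102.6$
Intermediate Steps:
$P = 2$ ($P = 5 - 3 = 2$)
$b{\left(c,d \right)} = 2$ ($b{\left(c,d \right)} = c - \left(-2 + c\right) = 2$)
$D{\left(o \right)} = 12$ ($D{\left(o \right)} = 2 \left(4 + 2\right) = 2 \cdot 6 = 12$)
$- \frac{49231}{D{\left(104 \right)}} + \frac{\left(-21290 + 13800\right) \frac{1}{-20812 + 3282}}{-14290} = - \frac{49231}{12} + \frac{\left(-21290 + 13800\right) \frac{1}{-20812 + 3282}}{-14290} = \left(-49231\right) \frac{1}{12} + - \frac{7490}{-17530} \left(- \frac{1}{14290}\right) = - \frac{49231}{12} + \left(-7490\right) \left(- \frac{1}{17530}\right) \left(- \frac{1}{14290}\right) = - \frac{49231}{12} + \frac{749}{1753} \left(- \frac{1}{14290}\right) = - \frac{49231}{12} - \frac{749}{25050370} = - \frac{616627387229}{150302220}$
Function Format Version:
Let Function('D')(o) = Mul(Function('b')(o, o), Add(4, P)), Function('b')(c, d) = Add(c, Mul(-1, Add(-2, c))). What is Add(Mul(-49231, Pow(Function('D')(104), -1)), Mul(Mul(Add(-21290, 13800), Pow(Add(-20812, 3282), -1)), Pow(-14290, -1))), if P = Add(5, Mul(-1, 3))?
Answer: Rational(-616627387229, 150302220) ≈ -4102.6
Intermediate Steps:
P = 2 (P = Add(5, -3) = 2)
Function('b')(c, d) = 2 (Function('b')(c, d) = Add(c, Add(2, Mul(-1, c))) = 2)
Function('D')(o) = 12 (Function('D')(o) = Mul(2, Add(4, 2)) = Mul(2, 6) = 12)
Add(Mul(-49231, Pow(Function('D')(104), -1)), Mul(Mul(Add(-21290, 13800), Pow(Add(-20812, 3282), -1)), Pow(-14290, -1))) = Add(Mul(-49231, Pow(12, -1)), Mul(Mul(Add(-21290, 13800), Pow(Add(-20812, 3282), -1)), Pow(-14290, -1))) = Add(Mul(-49231, Rational(1, 12)), Mul(Mul(-7490, Pow(-17530, -1)), Rational(-1, 14290))) = Add(Rational(-49231, 12), Mul(Mul(-7490, Rational(-1, 17530)), Rational(-1, 14290))) = Add(Rational(-49231, 12), Mul(Rational(749, 1753), Rational(-1, 14290))) = Add(Rational(-49231, 12), Rational(-749, 25050370)) = Rational(-616627387229, 150302220)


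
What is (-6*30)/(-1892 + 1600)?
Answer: 45/73 ≈ 0.61644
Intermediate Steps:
(-6*30)/(-1892 + 1600) = -180/(-292) = -180*(-1/292) = 45/73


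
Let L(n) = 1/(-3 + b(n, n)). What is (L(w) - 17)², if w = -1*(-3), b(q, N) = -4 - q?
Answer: 29241/100 ≈ 292.41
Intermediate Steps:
w = 3
L(n) = 1/(-7 - n) (L(n) = 1/(-3 + (-4 - n)) = 1/(-7 - n))
(L(w) - 17)² = (-1/(7 + 3) - 17)² = (-1/10 - 17)² = (-1*⅒ - 17)² = (-⅒ - 17)² = (-171/10)² = 29241/100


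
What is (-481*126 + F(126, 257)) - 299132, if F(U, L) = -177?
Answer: -359915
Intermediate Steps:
(-481*126 + F(126, 257)) - 299132 = (-481*126 - 177) - 299132 = (-60606 - 177) - 299132 = -60783 - 299132 = -359915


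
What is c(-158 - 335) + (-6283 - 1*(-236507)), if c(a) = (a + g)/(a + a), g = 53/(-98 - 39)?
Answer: 15549592981/67541 ≈ 2.3022e+5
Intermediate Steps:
g = -53/137 (g = 53/(-137) = 53*(-1/137) = -53/137 ≈ -0.38686)
c(a) = (-53/137 + a)/(2*a) (c(a) = (a - 53/137)/(a + a) = (-53/137 + a)/((2*a)) = (-53/137 + a)*(1/(2*a)) = (-53/137 + a)/(2*a))
c(-158 - 335) + (-6283 - 1*(-236507)) = (-53 + 137*(-158 - 335))/(274*(-158 - 335)) + (-6283 - 1*(-236507)) = (1/274)*(-53 + 137*(-493))/(-493) + (-6283 + 236507) = (1/274)*(-1/493)*(-53 - 67541) + 230224 = (1/274)*(-1/493)*(-67594) + 230224 = 33797/67541 + 230224 = 15549592981/67541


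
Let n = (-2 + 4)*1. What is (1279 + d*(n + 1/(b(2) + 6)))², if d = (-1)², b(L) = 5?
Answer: 198584464/121 ≈ 1.6412e+6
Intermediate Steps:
n = 2 (n = 2*1 = 2)
d = 1
(1279 + d*(n + 1/(b(2) + 6)))² = (1279 + 1*(2 + 1/(5 + 6)))² = (1279 + 1*(2 + 1/11))² = (1279 + 1*(23/11))² = (1279 + 23/11)² = (14092/11)² = 198584464/121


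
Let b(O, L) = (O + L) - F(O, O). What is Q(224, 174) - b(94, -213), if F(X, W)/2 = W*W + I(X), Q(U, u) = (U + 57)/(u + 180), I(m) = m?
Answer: 6364847/354 ≈ 17980.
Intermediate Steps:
Q(U, u) = (57 + U)/(180 + u)
F(X, W) = 2*X + 2*W² (F(X, W) = 2*(W*W + X) = 2*(W² + X) = 2*(X + W²) = 2*X + 2*W²)
b(O, L) = L - O - 2*O² (b(O, L) = (O + L) - (2*O + 2*O²) = (L + O) + (-2*O - 2*O²) = L - O - 2*O²)
Q(224, 174) - b(94, -213) = (57 + 224)/(180 + 174) - (-213 - 1*94 - 2*94²) = 281/354 - (-213 - 94 - 2*8836) = (1/354)*281 - (-213 - 94 - 17672) = 281/354 - 1*(-17979) = 281/354 + 17979 = 6364847/354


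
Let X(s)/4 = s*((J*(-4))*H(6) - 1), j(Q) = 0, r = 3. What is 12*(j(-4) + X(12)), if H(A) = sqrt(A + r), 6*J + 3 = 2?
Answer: 576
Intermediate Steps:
J = -1/6 (J = -1/2 + (1/6)*2 = -1/2 + 1/3 = -1/6 ≈ -0.16667)
H(A) = sqrt(3 + A) (H(A) = sqrt(A + 3) = sqrt(3 + A))
X(s) = 4*s (X(s) = 4*(s*((-1/6*(-4))*sqrt(3 + 6) - 1)) = 4*(s*(2*sqrt(9)/3 - 1)) = 4*(s*((2/3)*3 - 1)) = 4*(s*(2 - 1)) = 4*(s*1) = 4*s)
12*(j(-4) + X(12)) = 12*(0 + 4*12) = 12*(0 + 48) = 12*48 = 576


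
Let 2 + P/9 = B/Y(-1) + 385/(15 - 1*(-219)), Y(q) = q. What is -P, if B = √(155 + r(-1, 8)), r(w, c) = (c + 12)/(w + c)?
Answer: 83/26 + 9*√7735/7 ≈ 116.27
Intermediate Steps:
r(w, c) = (12 + c)/(c + w)
B = √7735/7 (B = √(155 + (12 + 8)/(8 - 1)) = √(155 + 20/7) = √(1105/7) = √7735/7 ≈ 12.564)
P = -83/26 - 9*√7735/7 (P = -18 + 9*((√7735/7)/(-1) + 385/(15 - 1*(-219))) = -18 + 9*((√7735/7)*(-1) + 385/(15 + 219)) = -18 + 9*(-√7735/7 + 385/234) = -18 + 9*(385/234 - √7735/7) = -18 + (385/26 - 9*√7735/7) = -83/26 - 9*√7735/7 ≈ -116.27)
-P = -(-83/26 - 9*√7735/7) = 83/26 + 9*√7735/7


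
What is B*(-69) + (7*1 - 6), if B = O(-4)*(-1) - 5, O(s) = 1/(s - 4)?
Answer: 2699/8 ≈ 337.38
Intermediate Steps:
O(s) = 1/(-4 + s)
B = -39/8 (B = -1/(-4 - 4) - 5 = -1/(-8) - 5 = -⅛*(-1) - 5 = ⅛ - 5 = -39/8 ≈ -4.8750)
B*(-69) + (7*1 - 6) = -39/8*(-69) + (7*1 - 6) = 2691/8 + (7 - 6) = 2691/8 + 1 = 2699/8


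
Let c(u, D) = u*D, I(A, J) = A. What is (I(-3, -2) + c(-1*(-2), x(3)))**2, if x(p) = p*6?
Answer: 1089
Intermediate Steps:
x(p) = 6*p
c(u, D) = D*u
(I(-3, -2) + c(-1*(-2), x(3)))**2 = (-3 + (6*3)*(-1*(-2)))**2 = (-3 + 18*2)**2 = (-3 + 36)**2 = 33**2 = 1089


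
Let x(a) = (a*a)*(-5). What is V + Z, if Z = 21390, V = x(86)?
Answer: -15590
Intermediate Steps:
x(a) = -5*a² (x(a) = a²*(-5) = -5*a²)
V = -36980 (V = -5*86² = -5*7396 = -36980)
V + Z = -36980 + 21390 = -15590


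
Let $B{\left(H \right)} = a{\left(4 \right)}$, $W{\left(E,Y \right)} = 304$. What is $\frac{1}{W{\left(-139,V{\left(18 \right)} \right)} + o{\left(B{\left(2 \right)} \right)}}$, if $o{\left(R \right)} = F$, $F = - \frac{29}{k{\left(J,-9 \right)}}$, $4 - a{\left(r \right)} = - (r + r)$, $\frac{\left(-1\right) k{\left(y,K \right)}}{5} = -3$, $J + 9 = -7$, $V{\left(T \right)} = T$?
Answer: $\frac{15}{4531} \approx 0.0033105$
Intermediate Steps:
$J = -16$ ($J = -9 - 7 = -16$)
$k{\left(y,K \right)} = 15$ ($k{\left(y,K \right)} = \left(-5\right) \left(-3\right) = 15$)
$a{\left(r \right)} = 4 + 2 r$ ($a{\left(r \right)} = 4 - - (r + r) = 4 - - 2 r = 4 + 2 r$)
$B{\left(H \right)} = 12$ ($B{\left(H \right)} = 4 + 2 \cdot 4 = 4 + 8 = 12$)
$F = - \frac{29}{15} \approx -1.9333$
$o{\left(R \right)} = - \frac{29}{15}$
$\frac{1}{W{\left(-139,V{\left(18 \right)} \right)} + o{\left(B{\left(2 \right)} \right)}} = \frac{1}{304 - \frac{29}{15}} = \frac{1}{\frac{4531}{15}} = \frac{15}{4531}$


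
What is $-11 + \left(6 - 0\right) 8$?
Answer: $37$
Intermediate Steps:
$-11 + \left(6 - 0\right) 8 = -11 + \left(6 + 0\right) 8 = -11 + 6 \cdot 8 = -11 + 48 = 37$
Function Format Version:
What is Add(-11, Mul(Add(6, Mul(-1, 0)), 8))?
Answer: 37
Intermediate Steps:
Add(-11, Mul(Add(6, Mul(-1, 0)), 8)) = Add(-11, Mul(Add(6, 0), 8)) = Add(-11, Mul(6, 8)) = Add(-11, 48) = 37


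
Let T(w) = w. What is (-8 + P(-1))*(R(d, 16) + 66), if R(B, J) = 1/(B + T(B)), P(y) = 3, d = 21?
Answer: -13865/42 ≈ -330.12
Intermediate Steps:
R(B, J) = 1/(2*B) (R(B, J) = 1/(B + B) = 1/(2*B))
(-8 + P(-1))*(R(d, 16) + 66) = (-8 + 3)*((½)/21 + 66) = -5*((½)*(1/21) + 66) = -5*(1/42 + 66) = -5*2773/42 = -13865/42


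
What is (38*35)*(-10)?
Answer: -13300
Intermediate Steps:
(38*35)*(-10) = 1330*(-10) = -13300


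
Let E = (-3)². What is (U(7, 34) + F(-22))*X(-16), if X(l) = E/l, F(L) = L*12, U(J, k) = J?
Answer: 2313/16 ≈ 144.56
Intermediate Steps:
E = 9
F(L) = 12*L
X(l) = 9/l
(U(7, 34) + F(-22))*X(-16) = (7 + 12*(-22))*(9/(-16)) = (7 - 264)*(9*(-1/16)) = -257*(-9/16) = 2313/16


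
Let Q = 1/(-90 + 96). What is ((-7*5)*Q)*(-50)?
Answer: 875/3 ≈ 291.67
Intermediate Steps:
Q = ⅙ (Q = 1/6 = ⅙ ≈ 0.16667)
((-7*5)*Q)*(-50) = (-7*5*(⅙))*(-50) = -35*⅙*(-50) = -35/6*(-50) = 875/3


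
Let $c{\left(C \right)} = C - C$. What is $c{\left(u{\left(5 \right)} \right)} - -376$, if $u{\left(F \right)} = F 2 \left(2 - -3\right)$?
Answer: $376$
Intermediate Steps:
$u{\left(F \right)} = 10 F$ ($u{\left(F \right)} = 2 F \left(2 + 3\right) = 2 F 5 = 10 F$)
$c{\left(C \right)} = 0$
$c{\left(u{\left(5 \right)} \right)} - -376 = 0 - -376 = 0 + 376 = 376$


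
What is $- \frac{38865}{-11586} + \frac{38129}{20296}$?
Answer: $\frac{205094439}{39191576} \approx 5.2331$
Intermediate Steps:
$- \frac{38865}{-11586} + \frac{38129}{20296} = \left(-38865\right) \left(- \frac{1}{11586}\right) + 38129 \cdot \frac{1}{20296} = \frac{12955}{3862} + \frac{38129}{20296} = \frac{205094439}{39191576}$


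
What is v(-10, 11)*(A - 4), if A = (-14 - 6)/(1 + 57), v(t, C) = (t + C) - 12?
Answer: 1386/29 ≈ 47.793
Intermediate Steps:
v(t, C) = -12 + C + t (v(t, C) = (C + t) - 12 = -12 + C + t)
A = -10/29 (A = -20/58 = -20*1/58 = -10/29 ≈ -0.34483)
v(-10, 11)*(A - 4) = (-12 + 11 - 10)*(-10/29 - 4) = -11*(-126/29) = 1386/29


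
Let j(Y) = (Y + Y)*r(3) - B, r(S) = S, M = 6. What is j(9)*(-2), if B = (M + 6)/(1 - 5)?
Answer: -114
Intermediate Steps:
B = -3 (B = (6 + 6)/(1 - 5) = 12/(-4) = 12*(-¼) = -3)
j(Y) = 3 + 6*Y (j(Y) = (Y + Y)*3 - 1*(-3) = (2*Y)*3 + 3 = 6*Y + 3 = 3 + 6*Y)
j(9)*(-2) = (3 + 6*9)*(-2) = (3 + 54)*(-2) = 57*(-2) = -114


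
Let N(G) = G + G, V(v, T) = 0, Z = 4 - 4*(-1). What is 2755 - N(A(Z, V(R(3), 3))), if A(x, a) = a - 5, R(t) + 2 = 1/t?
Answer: 2765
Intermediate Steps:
R(t) = -2 + 1/t
Z = 8 (Z = 4 + 4 = 8)
A(x, a) = -5 + a
N(G) = 2*G
2755 - N(A(Z, V(R(3), 3))) = 2755 - 2*(-5 + 0) = 2755 - 2*(-5) = 2755 - 1*(-10) = 2755 + 10 = 2765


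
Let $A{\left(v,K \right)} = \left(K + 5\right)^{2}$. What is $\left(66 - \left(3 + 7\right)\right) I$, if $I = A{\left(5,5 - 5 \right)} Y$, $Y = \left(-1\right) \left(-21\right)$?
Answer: $29400$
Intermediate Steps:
$A{\left(v,K \right)} = \left(5 + K\right)^{2}$
$Y = 21$
$I = 525$ ($I = \left(5 + \left(5 - 5\right)\right)^{2} \cdot 21 = \left(5 + 0\right)^{2} \cdot 21 = 5^{2} \cdot 21 = 25 \cdot 21 = 525$)
$\left(66 - \left(3 + 7\right)\right) I = \left(66 - \left(3 + 7\right)\right) 525 = \left(66 - 10\right) 525 = 56 \cdot 525 = 29400$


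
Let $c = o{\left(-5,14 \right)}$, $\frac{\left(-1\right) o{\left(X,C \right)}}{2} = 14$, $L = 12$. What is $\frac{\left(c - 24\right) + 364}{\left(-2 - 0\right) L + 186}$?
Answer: $\frac{52}{27} \approx 1.9259$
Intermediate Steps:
$o{\left(X,C \right)} = -28$ ($o{\left(X,C \right)} = \left(-2\right) 14 = -28$)
$c = -28$
$\frac{\left(c - 24\right) + 364}{\left(-2 - 0\right) L + 186} = \frac{\left(-28 - 24\right) + 364}{\left(-2 - 0\right) 12 + 186} = \frac{\left(-28 - 24\right) + 364}{\left(-2 + \left(-3 + 3\right)\right) 12 + 186} = \frac{-52 + 364}{\left(-2 + 0\right) 12 + 186} = \frac{312}{\left(-2\right) 12 + 186} = \frac{312}{-24 + 186} = \frac{312}{162} = 312 \cdot \frac{1}{162} = \frac{52}{27}$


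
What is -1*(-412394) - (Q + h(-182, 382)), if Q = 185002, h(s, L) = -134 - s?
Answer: 227344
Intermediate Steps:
-1*(-412394) - (Q + h(-182, 382)) = -1*(-412394) - (185002 + (-134 - 1*(-182))) = 412394 - (185002 + (-134 + 182)) = 412394 - (185002 + 48) = 412394 - 1*185050 = 412394 - 185050 = 227344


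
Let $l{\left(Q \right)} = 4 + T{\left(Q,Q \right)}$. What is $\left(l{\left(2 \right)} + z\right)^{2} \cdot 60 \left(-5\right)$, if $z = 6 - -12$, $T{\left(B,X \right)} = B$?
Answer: $-172800$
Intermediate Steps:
$l{\left(Q \right)} = 4 + Q$
$z = 18$ ($z = 6 + 12 = 18$)
$\left(l{\left(2 \right)} + z\right)^{2} \cdot 60 \left(-5\right) = \left(\left(4 + 2\right) + 18\right)^{2} \cdot 60 \left(-5\right) = \left(6 + 18\right)^{2} \cdot 60 \left(-5\right) = 24^{2} \cdot 60 \left(-5\right) = 576 \cdot 60 \left(-5\right) = 34560 \left(-5\right) = -172800$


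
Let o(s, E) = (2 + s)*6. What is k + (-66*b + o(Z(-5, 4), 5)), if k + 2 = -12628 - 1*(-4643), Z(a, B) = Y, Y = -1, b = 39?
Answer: -10555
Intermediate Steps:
Z(a, B) = -1
o(s, E) = 12 + 6*s
k = -7987 (k = -2 + (-12628 - 1*(-4643)) = -2 + (-12628 + 4643) = -2 - 7985 = -7987)
k + (-66*b + o(Z(-5, 4), 5)) = -7987 + (-66*39 + (12 + 6*(-1))) = -7987 + (-2574 + (12 - 6)) = -7987 + (-2574 + 6) = -7987 - 2568 = -10555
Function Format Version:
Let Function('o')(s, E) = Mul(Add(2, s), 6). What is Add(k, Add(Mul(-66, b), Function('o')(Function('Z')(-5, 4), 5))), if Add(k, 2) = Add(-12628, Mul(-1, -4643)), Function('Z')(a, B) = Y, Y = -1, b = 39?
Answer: -10555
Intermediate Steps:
Function('Z')(a, B) = -1
Function('o')(s, E) = Add(12, Mul(6, s))
k = -7987 (k = Add(-2, Add(-12628, Mul(-1, -4643))) = Add(-2, Add(-12628, 4643)) = Add(-2, -7985) = -7987)
Add(k, Add(Mul(-66, b), Function('o')(Function('Z')(-5, 4), 5))) = Add(-7987, Add(Mul(-66, 39), Add(12, Mul(6, -1)))) = Add(-7987, Add(-2574, Add(12, -6))) = Add(-7987, Add(-2574, 6)) = Add(-7987, -2568) = -10555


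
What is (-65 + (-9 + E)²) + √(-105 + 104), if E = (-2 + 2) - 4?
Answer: 104 + I ≈ 104.0 + 1.0*I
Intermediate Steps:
E = -4 (E = 0 - 4 = -4)
(-65 + (-9 + E)²) + √(-105 + 104) = (-65 + (-9 - 4)²) + √(-105 + 104) = (-65 + (-13)²) + √(-1) = (-65 + 169) + I = 104 + I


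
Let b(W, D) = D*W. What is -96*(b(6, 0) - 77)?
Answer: 7392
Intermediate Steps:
-96*(b(6, 0) - 77) = -96*(0*6 - 77) = -96*(0 - 77) = -96*(-77) = 7392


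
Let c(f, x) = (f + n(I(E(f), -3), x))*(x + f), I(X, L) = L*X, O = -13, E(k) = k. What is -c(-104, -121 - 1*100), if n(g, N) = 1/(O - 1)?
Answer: -473525/14 ≈ -33823.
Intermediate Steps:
n(g, N) = -1/14 (n(g, N) = 1/(-13 - 1) = 1/(-14) = -1/14)
c(f, x) = (-1/14 + f)*(f + x) (c(f, x) = (f - 1/14)*(x + f) = (-1/14 + f)*(f + x))
-c(-104, -121 - 1*100) = -((-104)**2 - 1/14*(-104) - (-121 - 1*100)/14 - 104*(-121 - 1*100)) = -(10816 + 52/7 - (-121 - 100)/14 - 104*(-121 - 100)) = -(10816 + 52/7 - 1/14*(-221) - 104*(-221)) = -(10816 + 52/7 + 221/14 + 22984) = -1*473525/14 = -473525/14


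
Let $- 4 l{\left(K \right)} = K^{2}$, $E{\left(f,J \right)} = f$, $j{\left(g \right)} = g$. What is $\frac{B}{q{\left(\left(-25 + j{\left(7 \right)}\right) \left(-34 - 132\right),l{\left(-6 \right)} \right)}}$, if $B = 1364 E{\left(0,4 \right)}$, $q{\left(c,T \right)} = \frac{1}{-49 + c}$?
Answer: $0$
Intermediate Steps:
$l{\left(K \right)} = - \frac{K^{2}}{4}$
$B = 0$ ($B = 1364 \cdot 0 = 0$)
$\frac{B}{q{\left(\left(-25 + j{\left(7 \right)}\right) \left(-34 - 132\right),l{\left(-6 \right)} \right)}} = \frac{0}{\frac{1}{-49 + \left(-25 + 7\right) \left(-34 - 132\right)}} = \frac{0}{\frac{1}{-49 - -2988}} = \frac{0}{\frac{1}{-49 + 2988}} = \frac{0}{\frac{1}{2939}} = 0 \frac{1}{\frac{1}{2939}} = 0 \cdot 2939 = 0$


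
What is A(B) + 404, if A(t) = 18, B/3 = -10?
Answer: 422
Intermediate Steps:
B = -30 (B = 3*(-10) = -30)
A(B) + 404 = 18 + 404 = 422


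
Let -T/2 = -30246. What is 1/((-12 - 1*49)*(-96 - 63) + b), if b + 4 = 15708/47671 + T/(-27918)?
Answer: 221813163/2150071085587 ≈ 0.00010317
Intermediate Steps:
T = 60492 (T = -2*(-30246) = 60492)
b = -1294782350/221813163 (b = -4 + (15708/47671 + 60492/(-27918)) = -4 + (15708*(1/47671) + 60492*(-1/27918)) = -4 + (15708/47671 - 10082/4653) = -4 - 407529698/221813163 = -1294782350/221813163 ≈ -5.8373)
1/((-12 - 1*49)*(-96 - 63) + b) = 1/((-12 - 1*49)*(-96 - 63) - 1294782350/221813163) = 1/((-12 - 49)*(-159) - 1294782350/221813163) = 1/(-61*(-159) - 1294782350/221813163) = 1/(9699 - 1294782350/221813163) = 1/(2150071085587/221813163) = 221813163/2150071085587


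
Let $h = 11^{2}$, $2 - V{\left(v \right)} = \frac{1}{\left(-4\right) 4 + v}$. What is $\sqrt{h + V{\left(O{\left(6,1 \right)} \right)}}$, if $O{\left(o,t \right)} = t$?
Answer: $\frac{\sqrt{27690}}{15} \approx 11.094$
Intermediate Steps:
$V{\left(v \right)} = 2 - \frac{1}{-16 + v}$ ($V{\left(v \right)} = 2 - \frac{1}{\left(-4\right) 4 + v} = 2 - \frac{1}{-16 + v}$)
$h = 121$
$\sqrt{h + V{\left(O{\left(6,1 \right)} \right)}} = \sqrt{121 + \frac{-33 + 2 \cdot 1}{-16 + 1}} = \sqrt{121 + \frac{-33 + 2}{-15}} = \sqrt{121 - - \frac{31}{15}} = \sqrt{121 + \frac{31}{15}} = \sqrt{\frac{1846}{15}} = \frac{\sqrt{27690}}{15}$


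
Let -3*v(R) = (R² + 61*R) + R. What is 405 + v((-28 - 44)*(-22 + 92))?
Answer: -8362635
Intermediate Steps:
v(R) = -62*R/3 - R²/3 (v(R) = -((R² + 61*R) + R)/3 = -(R² + 62*R)/3 = -62*R/3 - R²/3)
405 + v((-28 - 44)*(-22 + 92)) = 405 - (-28 - 44)*(-22 + 92)*(62 + (-28 - 44)*(-22 + 92))/3 = 405 - (-72*70)*(62 - 72*70)/3 = 405 - ⅓*(-5040)*(62 - 5040) = 405 - ⅓*(-5040)*(-4978) = 405 - 8363040 = -8362635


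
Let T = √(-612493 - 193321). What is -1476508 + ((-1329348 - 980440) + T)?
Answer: -3786296 + I*√805814 ≈ -3.7863e+6 + 897.67*I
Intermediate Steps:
T = I*√805814 (T = √(-805814) = I*√805814 ≈ 897.67*I)
-1476508 + ((-1329348 - 980440) + T) = -1476508 + ((-1329348 - 980440) + I*√805814) = -1476508 + (-2309788 + I*√805814) = -3786296 + I*√805814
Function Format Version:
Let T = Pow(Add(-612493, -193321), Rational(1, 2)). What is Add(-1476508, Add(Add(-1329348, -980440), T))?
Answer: Add(-3786296, Mul(I, Pow(805814, Rational(1, 2)))) ≈ Add(-3.7863e+6, Mul(897.67, I))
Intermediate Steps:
T = Mul(I, Pow(805814, Rational(1, 2))) (T = Pow(-805814, Rational(1, 2)) = Mul(I, Pow(805814, Rational(1, 2))) ≈ Mul(897.67, I))
Add(-1476508, Add(Add(-1329348, -980440), T)) = Add(-1476508, Add(Add(-1329348, -980440), Mul(I, Pow(805814, Rational(1, 2))))) = Add(-1476508, Add(-2309788, Mul(I, Pow(805814, Rational(1, 2))))) = Add(-3786296, Mul(I, Pow(805814, Rational(1, 2))))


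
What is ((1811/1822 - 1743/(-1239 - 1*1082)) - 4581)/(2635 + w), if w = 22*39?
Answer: -19365037745/14771414966 ≈ -1.3110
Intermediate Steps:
w = 858
((1811/1822 - 1743/(-1239 - 1*1082)) - 4581)/(2635 + w) = ((1811/1822 - 1743/(-1239 - 1*1082)) - 4581)/(2635 + 858) = ((1811*(1/1822) - 1743/(-1239 - 1082)) - 4581)/3493 = ((1811/1822 - 1743/(-2321)) - 4581)*(1/3493) = ((1811/1822 - 1743*(-1/2321)) - 4581)*(1/3493) = ((1811/1822 + 1743/2321) - 4581)*(1/3493) = (7379077/4228862 - 4581)*(1/3493) = -19365037745/4228862*1/3493 = -19365037745/14771414966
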